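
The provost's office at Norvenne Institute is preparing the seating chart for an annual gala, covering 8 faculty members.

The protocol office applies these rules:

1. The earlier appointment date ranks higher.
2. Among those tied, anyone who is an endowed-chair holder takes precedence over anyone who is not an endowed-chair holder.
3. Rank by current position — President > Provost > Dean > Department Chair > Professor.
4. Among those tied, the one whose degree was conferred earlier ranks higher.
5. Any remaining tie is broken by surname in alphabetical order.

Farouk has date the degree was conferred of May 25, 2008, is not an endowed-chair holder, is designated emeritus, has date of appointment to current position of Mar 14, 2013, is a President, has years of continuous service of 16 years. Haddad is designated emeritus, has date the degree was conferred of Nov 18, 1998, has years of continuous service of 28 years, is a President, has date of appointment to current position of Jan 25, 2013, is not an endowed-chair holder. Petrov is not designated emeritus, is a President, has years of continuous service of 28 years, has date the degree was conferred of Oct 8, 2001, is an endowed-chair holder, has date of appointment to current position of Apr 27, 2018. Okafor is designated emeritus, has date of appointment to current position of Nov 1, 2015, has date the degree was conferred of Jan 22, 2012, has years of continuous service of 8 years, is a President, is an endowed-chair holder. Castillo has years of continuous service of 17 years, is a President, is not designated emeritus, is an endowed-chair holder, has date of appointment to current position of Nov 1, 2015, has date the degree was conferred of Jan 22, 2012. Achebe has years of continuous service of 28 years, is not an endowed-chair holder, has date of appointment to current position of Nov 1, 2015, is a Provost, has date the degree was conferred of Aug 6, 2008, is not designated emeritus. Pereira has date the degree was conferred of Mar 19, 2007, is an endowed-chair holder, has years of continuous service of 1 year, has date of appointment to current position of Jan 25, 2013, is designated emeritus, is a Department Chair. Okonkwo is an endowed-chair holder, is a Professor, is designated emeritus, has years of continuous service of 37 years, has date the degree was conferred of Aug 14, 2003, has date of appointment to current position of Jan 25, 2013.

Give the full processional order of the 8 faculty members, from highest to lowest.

By date of appointment to current position (earlier first): Pereira, Okonkwo and Haddad (each Jan 25, 2013); then Farouk (Mar 14, 2013); then Castillo, Okafor and Achebe (each Nov 1, 2015); then Petrov (Apr 27, 2018).
Among Pereira, Okonkwo and Haddad, an endowed-chair holder before not an endowed-chair holder: Pereira and Okonkwo (an endowed-chair holder) before Haddad (not an endowed-chair holder).
Among Pereira and Okonkwo, by current position: Pereira (Department Chair) before Okonkwo (Professor).
Among Castillo, Okafor and Achebe, an endowed-chair holder before not an endowed-chair holder: Castillo and Okafor (an endowed-chair holder) before Achebe (not an endowed-chair holder).
Castillo and Okafor are each President, so the next rule applies.
Castillo and Okafor both have date the degree was conferred Jan 22, 2012, so the next rule applies.
Among Castillo and Okafor, alphabetically by surname: Castillo before Okafor.
Full order: Pereira, Okonkwo, Haddad, Farouk, Castillo, Okafor, Achebe, Petrov.

Pereira, Okonkwo, Haddad, Farouk, Castillo, Okafor, Achebe, Petrov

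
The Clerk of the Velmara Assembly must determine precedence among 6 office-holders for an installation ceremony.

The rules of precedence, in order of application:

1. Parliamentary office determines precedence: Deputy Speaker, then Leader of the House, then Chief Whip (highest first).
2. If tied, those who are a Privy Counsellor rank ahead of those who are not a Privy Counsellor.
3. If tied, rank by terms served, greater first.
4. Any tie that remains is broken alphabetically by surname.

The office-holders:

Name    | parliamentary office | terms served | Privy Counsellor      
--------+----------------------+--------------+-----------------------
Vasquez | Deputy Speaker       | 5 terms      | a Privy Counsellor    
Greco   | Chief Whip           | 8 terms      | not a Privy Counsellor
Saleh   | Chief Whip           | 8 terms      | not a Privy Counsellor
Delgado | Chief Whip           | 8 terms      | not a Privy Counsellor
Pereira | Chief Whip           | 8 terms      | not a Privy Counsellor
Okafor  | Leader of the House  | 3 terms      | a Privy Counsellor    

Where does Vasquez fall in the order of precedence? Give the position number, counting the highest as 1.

1

By parliamentary office: Vasquez (Deputy Speaker); then Okafor (Leader of the House); then Delgado, Greco, Pereira and Saleh (Chief Whip).
Delgado, Greco, Pereira and Saleh are each not a Privy Counsellor, so the next rule applies.
Delgado, Greco, Pereira and Saleh all have terms served 8 terms, so the next rule applies.
Among Delgado, Greco, Pereira and Saleh, alphabetically by surname: Delgado before Greco before Pereira before Saleh.
Order: Vasquez, Okafor, Delgado, Greco, Pereira, Saleh. So position 1.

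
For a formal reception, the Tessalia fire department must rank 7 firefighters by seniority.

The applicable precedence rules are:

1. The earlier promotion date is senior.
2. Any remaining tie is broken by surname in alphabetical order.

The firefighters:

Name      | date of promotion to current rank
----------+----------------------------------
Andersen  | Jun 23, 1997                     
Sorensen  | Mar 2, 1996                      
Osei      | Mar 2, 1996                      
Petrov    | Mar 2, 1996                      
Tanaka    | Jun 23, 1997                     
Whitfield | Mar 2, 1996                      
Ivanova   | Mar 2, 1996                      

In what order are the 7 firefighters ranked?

By date of promotion to current rank (earlier first): Ivanova, Osei, Petrov, Sorensen and Whitfield (each Mar 2, 1996); then Andersen and Tanaka (both Jun 23, 1997).
Among Ivanova, Osei, Petrov, Sorensen and Whitfield, alphabetically by surname: Ivanova before Osei before Petrov before Sorensen before Whitfield.
Among Andersen and Tanaka, alphabetically by surname: Andersen before Tanaka.
Full order: Ivanova, Osei, Petrov, Sorensen, Whitfield, Andersen, Tanaka.

Ivanova, Osei, Petrov, Sorensen, Whitfield, Andersen, Tanaka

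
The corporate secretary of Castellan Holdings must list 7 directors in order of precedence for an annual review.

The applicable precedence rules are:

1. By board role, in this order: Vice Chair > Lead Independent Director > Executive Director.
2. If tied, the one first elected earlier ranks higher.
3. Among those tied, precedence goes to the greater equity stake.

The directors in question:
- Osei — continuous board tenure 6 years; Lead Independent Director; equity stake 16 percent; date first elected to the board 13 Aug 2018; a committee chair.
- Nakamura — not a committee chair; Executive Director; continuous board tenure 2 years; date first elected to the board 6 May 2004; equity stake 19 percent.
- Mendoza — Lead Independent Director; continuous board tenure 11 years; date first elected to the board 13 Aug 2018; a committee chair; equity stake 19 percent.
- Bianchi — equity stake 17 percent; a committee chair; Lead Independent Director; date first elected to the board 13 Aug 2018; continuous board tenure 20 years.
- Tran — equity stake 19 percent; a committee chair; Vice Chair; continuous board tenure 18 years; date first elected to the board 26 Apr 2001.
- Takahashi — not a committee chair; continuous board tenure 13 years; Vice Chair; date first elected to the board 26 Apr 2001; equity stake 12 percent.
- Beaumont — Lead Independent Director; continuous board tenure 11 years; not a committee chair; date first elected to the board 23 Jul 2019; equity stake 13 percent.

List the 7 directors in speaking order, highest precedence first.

By board role: Tran and Takahashi (Vice Chair); then Mendoza, Bianchi, Osei and Beaumont (Lead Independent Director); then Nakamura (Executive Director).
Tran and Takahashi both have date first elected to the board 26 Apr 2001, so the next rule applies.
Among Tran and Takahashi, by equity stake (higher first): Tran (19 percent) before Takahashi (12 percent).
Among Mendoza, Bianchi, Osei and Beaumont, by date first elected to the board (earlier first): Mendoza, Bianchi and Osei (13 Aug 2018) before Beaumont (23 Jul 2019).
Among Mendoza, Bianchi and Osei, by equity stake (higher first): Mendoza (19 percent) before Bianchi (17 percent) before Osei (16 percent).
Full order: Tran, Takahashi, Mendoza, Bianchi, Osei, Beaumont, Nakamura.

Tran, Takahashi, Mendoza, Bianchi, Osei, Beaumont, Nakamura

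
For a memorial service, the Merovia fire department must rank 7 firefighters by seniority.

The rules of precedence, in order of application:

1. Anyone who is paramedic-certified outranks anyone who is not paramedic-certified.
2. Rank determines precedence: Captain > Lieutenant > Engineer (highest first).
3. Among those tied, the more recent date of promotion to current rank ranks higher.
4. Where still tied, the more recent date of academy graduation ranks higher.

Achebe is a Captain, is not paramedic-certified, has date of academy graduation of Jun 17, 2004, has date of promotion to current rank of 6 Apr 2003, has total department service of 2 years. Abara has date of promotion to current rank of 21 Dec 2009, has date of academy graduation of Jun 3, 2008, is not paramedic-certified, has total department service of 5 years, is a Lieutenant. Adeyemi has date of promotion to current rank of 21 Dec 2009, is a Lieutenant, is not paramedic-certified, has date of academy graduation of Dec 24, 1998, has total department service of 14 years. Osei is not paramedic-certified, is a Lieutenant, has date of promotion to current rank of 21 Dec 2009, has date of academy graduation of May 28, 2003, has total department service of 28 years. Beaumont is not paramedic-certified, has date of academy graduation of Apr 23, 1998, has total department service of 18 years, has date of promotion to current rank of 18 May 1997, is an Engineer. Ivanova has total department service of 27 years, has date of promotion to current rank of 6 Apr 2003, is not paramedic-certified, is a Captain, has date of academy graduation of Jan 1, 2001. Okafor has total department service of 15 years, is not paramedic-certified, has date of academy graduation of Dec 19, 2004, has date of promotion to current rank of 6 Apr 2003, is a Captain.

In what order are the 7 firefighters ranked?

Okafor, Achebe, Ivanova, Abara, Osei, Adeyemi, Beaumont

By the first rule: Okafor, Achebe, Ivanova, Abara, Osei, Adeyemi and Beaumont (each not paramedic-certified).
Among Okafor, Achebe, Ivanova, Abara, Osei, Adeyemi and Beaumont, by rank: Okafor, Achebe and Ivanova (Captain) before Abara, Osei and Adeyemi (Lieutenant) before Beaumont (Engineer).
Okafor, Achebe and Ivanova all have date of promotion to current rank 6 Apr 2003, so the next rule applies.
Among Okafor, Achebe and Ivanova, by date of academy graduation (later first): Okafor (Dec 19, 2004) before Achebe (Jun 17, 2004) before Ivanova (Jan 1, 2001).
Abara, Osei and Adeyemi all have date of promotion to current rank 21 Dec 2009, so the next rule applies.
Among Abara, Osei and Adeyemi, by date of academy graduation (later first): Abara (Jun 3, 2008) before Osei (May 28, 2003) before Adeyemi (Dec 24, 1998).
Full order: Okafor, Achebe, Ivanova, Abara, Osei, Adeyemi, Beaumont.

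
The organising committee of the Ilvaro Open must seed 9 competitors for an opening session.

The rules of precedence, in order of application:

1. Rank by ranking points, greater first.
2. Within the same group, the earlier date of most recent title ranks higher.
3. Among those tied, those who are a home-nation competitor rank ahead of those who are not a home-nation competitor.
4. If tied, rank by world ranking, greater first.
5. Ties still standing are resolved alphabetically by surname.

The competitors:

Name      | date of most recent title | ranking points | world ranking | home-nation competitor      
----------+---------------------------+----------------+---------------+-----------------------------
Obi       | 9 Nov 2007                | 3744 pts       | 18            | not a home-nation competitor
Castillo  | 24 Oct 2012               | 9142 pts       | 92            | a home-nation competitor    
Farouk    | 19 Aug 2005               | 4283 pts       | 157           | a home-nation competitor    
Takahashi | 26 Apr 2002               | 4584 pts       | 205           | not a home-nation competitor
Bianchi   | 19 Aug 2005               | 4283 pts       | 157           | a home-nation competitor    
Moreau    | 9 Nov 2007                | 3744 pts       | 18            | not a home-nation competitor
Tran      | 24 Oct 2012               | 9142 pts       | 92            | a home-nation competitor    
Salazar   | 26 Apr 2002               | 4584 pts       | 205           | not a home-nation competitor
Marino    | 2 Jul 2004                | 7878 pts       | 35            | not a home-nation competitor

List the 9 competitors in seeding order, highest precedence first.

Castillo, Tran, Marino, Salazar, Takahashi, Bianchi, Farouk, Moreau, Obi

By ranking points (higher first): Castillo and Tran (both 9142 pts); then Marino (7878 pts); then Salazar and Takahashi (both 4584 pts); then Bianchi and Farouk (both 4283 pts); then Moreau and Obi (both 3744 pts).
Castillo and Tran both have date of most recent title 24 Oct 2012, so the next rule applies.
Castillo and Tran are each a home-nation competitor, so the next rule applies.
Castillo and Tran both have world ranking 92, so the next rule applies.
Among Castillo and Tran, alphabetically by surname: Castillo before Tran.
Salazar and Takahashi both have date of most recent title 26 Apr 2002, so the next rule applies.
Salazar and Takahashi are each not a home-nation competitor, so the next rule applies.
Salazar and Takahashi both have world ranking 205, so the next rule applies.
Among Salazar and Takahashi, alphabetically by surname: Salazar before Takahashi.
Bianchi and Farouk both have date of most recent title 19 Aug 2005, so the next rule applies.
Bianchi and Farouk are each a home-nation competitor, so the next rule applies.
Bianchi and Farouk both have world ranking 157, so the next rule applies.
Among Bianchi and Farouk, alphabetically by surname: Bianchi before Farouk.
Moreau and Obi both have date of most recent title 9 Nov 2007, so the next rule applies.
Moreau and Obi are each not a home-nation competitor, so the next rule applies.
Moreau and Obi both have world ranking 18, so the next rule applies.
Among Moreau and Obi, alphabetically by surname: Moreau before Obi.
Full order: Castillo, Tran, Marino, Salazar, Takahashi, Bianchi, Farouk, Moreau, Obi.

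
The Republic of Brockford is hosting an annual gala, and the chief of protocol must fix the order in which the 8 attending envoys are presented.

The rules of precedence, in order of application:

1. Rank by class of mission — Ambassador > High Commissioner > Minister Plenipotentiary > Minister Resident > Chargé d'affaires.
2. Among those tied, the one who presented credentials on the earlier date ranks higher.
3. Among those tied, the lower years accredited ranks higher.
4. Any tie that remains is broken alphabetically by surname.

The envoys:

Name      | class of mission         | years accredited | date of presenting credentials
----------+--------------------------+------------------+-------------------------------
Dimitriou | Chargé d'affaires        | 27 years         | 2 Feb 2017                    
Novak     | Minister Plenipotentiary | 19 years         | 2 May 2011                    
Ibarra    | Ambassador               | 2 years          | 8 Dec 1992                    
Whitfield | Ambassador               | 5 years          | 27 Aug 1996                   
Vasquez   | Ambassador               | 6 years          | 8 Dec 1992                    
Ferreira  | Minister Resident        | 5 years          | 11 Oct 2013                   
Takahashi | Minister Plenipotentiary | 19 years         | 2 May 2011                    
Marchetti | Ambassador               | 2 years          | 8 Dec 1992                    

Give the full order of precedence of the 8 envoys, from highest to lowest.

Ibarra, Marchetti, Vasquez, Whitfield, Novak, Takahashi, Ferreira, Dimitriou

By class of mission: Ibarra, Marchetti, Vasquez and Whitfield (Ambassador); then Novak and Takahashi (Minister Plenipotentiary); then Ferreira (Minister Resident); then Dimitriou (Chargé d'affaires).
Among Ibarra, Marchetti, Vasquez and Whitfield, by date of presenting credentials (earlier first): Ibarra, Marchetti and Vasquez (8 Dec 1992) before Whitfield (27 Aug 1996).
Among Ibarra, Marchetti and Vasquez, by years accredited (lower first): Ibarra and Marchetti (2 years) before Vasquez (6 years).
Among Ibarra and Marchetti, alphabetically by surname: Ibarra before Marchetti.
Novak and Takahashi both have date of presenting credentials 2 May 2011, so the next rule applies.
Novak and Takahashi both have years accredited 19 years, so the next rule applies.
Among Novak and Takahashi, alphabetically by surname: Novak before Takahashi.
Full order: Ibarra, Marchetti, Vasquez, Whitfield, Novak, Takahashi, Ferreira, Dimitriou.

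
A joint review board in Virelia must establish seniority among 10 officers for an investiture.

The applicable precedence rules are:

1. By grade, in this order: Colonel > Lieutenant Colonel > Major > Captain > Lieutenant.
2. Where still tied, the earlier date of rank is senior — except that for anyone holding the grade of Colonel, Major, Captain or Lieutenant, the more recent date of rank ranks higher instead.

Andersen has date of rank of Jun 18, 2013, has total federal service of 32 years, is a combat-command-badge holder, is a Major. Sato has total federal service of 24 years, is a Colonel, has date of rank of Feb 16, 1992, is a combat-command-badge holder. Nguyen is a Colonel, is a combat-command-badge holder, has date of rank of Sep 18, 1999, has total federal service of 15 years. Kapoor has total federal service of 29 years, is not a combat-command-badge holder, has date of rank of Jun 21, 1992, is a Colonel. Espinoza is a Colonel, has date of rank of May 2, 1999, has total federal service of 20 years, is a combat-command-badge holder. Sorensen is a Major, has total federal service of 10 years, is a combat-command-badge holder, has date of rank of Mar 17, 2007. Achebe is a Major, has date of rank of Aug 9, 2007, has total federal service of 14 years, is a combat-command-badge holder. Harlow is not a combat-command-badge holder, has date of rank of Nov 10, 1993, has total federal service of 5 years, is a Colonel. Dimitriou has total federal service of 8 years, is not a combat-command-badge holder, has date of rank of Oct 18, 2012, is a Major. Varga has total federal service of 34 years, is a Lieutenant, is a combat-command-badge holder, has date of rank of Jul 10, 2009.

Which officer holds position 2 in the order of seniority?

By grade: Nguyen, Espinoza, Harlow, Kapoor and Sato (Colonel); then Andersen, Dimitriou, Achebe and Sorensen (Major); then Varga (Lieutenant).
Among Nguyen, Espinoza, Harlow, Kapoor and Sato, by date of rank (later first) (reversed rule for this group): Nguyen (Sep 18, 1999) before Espinoza (May 2, 1999) before Harlow (Nov 10, 1993) before Kapoor (Jun 21, 1992) before Sato (Feb 16, 1992).
Among Andersen, Dimitriou, Achebe and Sorensen, by date of rank (later first) (reversed rule for this group): Andersen (Jun 18, 2013) before Dimitriou (Oct 18, 2012) before Achebe (Aug 9, 2007) before Sorensen (Mar 17, 2007).
Order: Nguyen, Espinoza, Harlow, Kapoor, Sato, Andersen, Dimitriou, Achebe, Sorensen, Varga.

Espinoza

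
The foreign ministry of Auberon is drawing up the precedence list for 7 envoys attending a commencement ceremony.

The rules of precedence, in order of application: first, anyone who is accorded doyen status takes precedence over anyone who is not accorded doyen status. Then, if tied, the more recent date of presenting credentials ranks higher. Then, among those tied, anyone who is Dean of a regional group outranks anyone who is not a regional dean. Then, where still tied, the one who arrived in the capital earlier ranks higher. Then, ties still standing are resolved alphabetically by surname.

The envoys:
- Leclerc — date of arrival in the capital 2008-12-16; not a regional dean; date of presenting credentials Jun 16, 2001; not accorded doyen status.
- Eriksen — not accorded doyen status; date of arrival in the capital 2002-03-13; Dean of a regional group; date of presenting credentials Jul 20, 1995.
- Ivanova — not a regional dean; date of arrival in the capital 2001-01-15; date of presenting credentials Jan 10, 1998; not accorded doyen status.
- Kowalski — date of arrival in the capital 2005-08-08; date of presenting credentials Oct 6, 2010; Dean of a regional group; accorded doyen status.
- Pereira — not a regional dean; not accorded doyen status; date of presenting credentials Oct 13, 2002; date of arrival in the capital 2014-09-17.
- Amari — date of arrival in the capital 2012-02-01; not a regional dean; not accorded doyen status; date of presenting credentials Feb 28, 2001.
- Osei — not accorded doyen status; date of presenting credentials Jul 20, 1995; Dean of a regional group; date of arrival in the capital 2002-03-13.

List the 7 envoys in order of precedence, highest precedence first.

By the first rule: Kowalski (accorded doyen status); then Pereira, Leclerc, Amari, Ivanova, Eriksen and Osei (each not accorded doyen status).
Among Pereira, Leclerc, Amari, Ivanova, Eriksen and Osei, by date of presenting credentials (later first): Pereira (Oct 13, 2002) before Leclerc (Jun 16, 2001) before Amari (Feb 28, 2001) before Ivanova (Jan 10, 1998) before Eriksen and Osei (Jul 20, 1995).
Eriksen and Osei are each Dean of a regional group, so the next rule applies.
Eriksen and Osei both have date of arrival in the capital 2002-03-13, so the next rule applies.
Among Eriksen and Osei, alphabetically by surname: Eriksen before Osei.
Full order: Kowalski, Pereira, Leclerc, Amari, Ivanova, Eriksen, Osei.

Kowalski, Pereira, Leclerc, Amari, Ivanova, Eriksen, Osei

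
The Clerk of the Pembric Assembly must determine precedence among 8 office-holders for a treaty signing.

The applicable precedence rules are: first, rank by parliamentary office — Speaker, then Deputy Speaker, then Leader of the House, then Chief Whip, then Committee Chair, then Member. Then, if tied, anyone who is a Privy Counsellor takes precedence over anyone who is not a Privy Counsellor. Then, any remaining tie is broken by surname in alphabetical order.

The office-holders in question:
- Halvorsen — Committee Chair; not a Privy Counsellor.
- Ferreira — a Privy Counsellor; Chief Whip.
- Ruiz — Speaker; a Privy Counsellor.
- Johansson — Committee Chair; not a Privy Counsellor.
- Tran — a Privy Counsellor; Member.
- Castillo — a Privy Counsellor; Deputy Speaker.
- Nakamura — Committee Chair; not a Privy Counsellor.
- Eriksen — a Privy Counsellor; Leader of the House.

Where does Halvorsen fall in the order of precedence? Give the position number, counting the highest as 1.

5

By parliamentary office: Ruiz (Speaker); then Castillo (Deputy Speaker); then Eriksen (Leader of the House); then Ferreira (Chief Whip); then Halvorsen, Johansson and Nakamura (Committee Chair); then Tran (Member).
Halvorsen, Johansson and Nakamura are each not a Privy Counsellor, so the next rule applies.
Among Halvorsen, Johansson and Nakamura, alphabetically by surname: Halvorsen before Johansson before Nakamura.
Order: Ruiz, Castillo, Eriksen, Ferreira, Halvorsen, Johansson, Nakamura, Tran. So position 5.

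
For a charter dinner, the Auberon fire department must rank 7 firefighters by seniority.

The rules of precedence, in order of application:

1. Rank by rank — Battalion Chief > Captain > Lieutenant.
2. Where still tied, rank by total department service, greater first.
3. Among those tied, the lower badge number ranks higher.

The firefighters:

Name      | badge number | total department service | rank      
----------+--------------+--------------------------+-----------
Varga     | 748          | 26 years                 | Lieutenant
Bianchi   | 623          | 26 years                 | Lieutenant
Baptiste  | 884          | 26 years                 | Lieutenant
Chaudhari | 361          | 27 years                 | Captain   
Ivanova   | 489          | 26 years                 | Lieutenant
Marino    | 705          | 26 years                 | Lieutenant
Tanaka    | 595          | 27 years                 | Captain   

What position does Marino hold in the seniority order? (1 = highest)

By rank: Chaudhari and Tanaka (Captain); then Ivanova, Bianchi, Marino, Varga and Baptiste (Lieutenant).
Chaudhari and Tanaka both have total department service 27 years, so the next rule applies.
Among Chaudhari and Tanaka, by badge number (lower first): Chaudhari (361) before Tanaka (595).
Ivanova, Bianchi, Marino, Varga and Baptiste all have total department service 26 years, so the next rule applies.
Among Ivanova, Bianchi, Marino, Varga and Baptiste, by badge number (lower first): Ivanova (489) before Bianchi (623) before Marino (705) before Varga (748) before Baptiste (884).
Order: Chaudhari, Tanaka, Ivanova, Bianchi, Marino, Varga, Baptiste. So position 5.

5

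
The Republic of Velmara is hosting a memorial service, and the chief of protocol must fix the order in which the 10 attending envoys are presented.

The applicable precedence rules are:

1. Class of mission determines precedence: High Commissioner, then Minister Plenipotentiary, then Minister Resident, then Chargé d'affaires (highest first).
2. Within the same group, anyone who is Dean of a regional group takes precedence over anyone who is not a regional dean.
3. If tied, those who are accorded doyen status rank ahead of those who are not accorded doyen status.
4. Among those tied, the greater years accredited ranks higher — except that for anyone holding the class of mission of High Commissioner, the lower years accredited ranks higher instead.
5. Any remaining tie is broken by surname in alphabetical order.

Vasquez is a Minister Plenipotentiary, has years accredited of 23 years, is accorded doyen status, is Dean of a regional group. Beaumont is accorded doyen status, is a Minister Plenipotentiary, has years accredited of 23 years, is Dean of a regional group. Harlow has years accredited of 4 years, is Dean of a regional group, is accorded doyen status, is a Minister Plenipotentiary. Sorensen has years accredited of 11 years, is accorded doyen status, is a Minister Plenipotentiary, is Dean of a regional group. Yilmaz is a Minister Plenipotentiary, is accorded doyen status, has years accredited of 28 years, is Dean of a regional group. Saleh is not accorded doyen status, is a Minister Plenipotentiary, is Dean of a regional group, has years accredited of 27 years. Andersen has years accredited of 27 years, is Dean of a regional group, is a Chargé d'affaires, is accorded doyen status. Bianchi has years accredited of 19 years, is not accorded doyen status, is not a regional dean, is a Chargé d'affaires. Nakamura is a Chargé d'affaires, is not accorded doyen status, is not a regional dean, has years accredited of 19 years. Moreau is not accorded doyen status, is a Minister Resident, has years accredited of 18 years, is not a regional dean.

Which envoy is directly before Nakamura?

By class of mission: Yilmaz, Beaumont, Vasquez, Sorensen, Harlow and Saleh (Minister Plenipotentiary); then Moreau (Minister Resident); then Andersen, Bianchi and Nakamura (Chargé d'affaires).
Yilmaz, Beaumont, Vasquez, Sorensen, Harlow and Saleh are each Dean of a regional group, so the next rule applies.
Among Yilmaz, Beaumont, Vasquez, Sorensen, Harlow and Saleh, accorded doyen status before not accorded doyen status: Yilmaz, Beaumont, Vasquez, Sorensen and Harlow (accorded doyen status) before Saleh (not accorded doyen status).
Among Yilmaz, Beaumont, Vasquez, Sorensen and Harlow, by years accredited (higher first): Yilmaz (28 years) before Beaumont and Vasquez (23 years) before Sorensen (11 years) before Harlow (4 years).
Among Beaumont and Vasquez, alphabetically by surname: Beaumont before Vasquez.
Among Andersen, Bianchi and Nakamura, Dean of a regional group before not a regional dean: Andersen (Dean of a regional group) before Bianchi and Nakamura (not a regional dean).
Bianchi and Nakamura are each not accorded doyen status, so the next rule applies.
Bianchi and Nakamura both have years accredited 19 years, so the next rule applies.
Among Bianchi and Nakamura, alphabetically by surname: Bianchi before Nakamura.
Order: Yilmaz, Beaumont, Vasquez, Sorensen, Harlow, Saleh, Moreau, Andersen, Bianchi, Nakamura.

Bianchi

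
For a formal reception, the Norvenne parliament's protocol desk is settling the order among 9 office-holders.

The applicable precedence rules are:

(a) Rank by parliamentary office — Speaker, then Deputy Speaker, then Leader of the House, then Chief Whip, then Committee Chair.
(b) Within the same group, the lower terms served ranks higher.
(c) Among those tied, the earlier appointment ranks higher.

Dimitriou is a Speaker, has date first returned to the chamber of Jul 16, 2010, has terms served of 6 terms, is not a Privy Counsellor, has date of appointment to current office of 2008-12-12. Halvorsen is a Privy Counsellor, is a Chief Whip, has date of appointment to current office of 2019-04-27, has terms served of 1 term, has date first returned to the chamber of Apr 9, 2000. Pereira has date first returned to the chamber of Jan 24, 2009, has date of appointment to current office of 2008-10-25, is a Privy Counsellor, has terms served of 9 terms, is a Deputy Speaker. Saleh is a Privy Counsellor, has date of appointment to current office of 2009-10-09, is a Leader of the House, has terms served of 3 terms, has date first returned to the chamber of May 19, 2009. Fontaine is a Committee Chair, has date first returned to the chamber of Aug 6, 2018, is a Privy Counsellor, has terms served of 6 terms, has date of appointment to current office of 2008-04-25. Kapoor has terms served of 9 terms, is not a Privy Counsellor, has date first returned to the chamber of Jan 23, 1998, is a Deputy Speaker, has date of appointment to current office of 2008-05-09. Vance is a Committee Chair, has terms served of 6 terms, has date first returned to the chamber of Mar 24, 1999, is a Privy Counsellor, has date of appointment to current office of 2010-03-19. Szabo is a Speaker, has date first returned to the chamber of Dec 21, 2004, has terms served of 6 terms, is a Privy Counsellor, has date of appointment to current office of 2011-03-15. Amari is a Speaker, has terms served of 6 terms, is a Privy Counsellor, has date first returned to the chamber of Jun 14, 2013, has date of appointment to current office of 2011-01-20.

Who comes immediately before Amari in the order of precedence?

Dimitriou

By parliamentary office: Dimitriou, Amari and Szabo (Speaker); then Kapoor and Pereira (Deputy Speaker); then Saleh (Leader of the House); then Halvorsen (Chief Whip); then Fontaine and Vance (Committee Chair).
Dimitriou, Amari and Szabo all have terms served 6 terms, so the next rule applies.
Among Dimitriou, Amari and Szabo, by date of appointment to current office (earlier first): Dimitriou (2008-12-12) before Amari (2011-01-20) before Szabo (2011-03-15).
Kapoor and Pereira both have terms served 9 terms, so the next rule applies.
Among Kapoor and Pereira, by date of appointment to current office (earlier first): Kapoor (2008-05-09) before Pereira (2008-10-25).
Fontaine and Vance both have terms served 6 terms, so the next rule applies.
Among Fontaine and Vance, by date of appointment to current office (earlier first): Fontaine (2008-04-25) before Vance (2010-03-19).
Order: Dimitriou, Amari, Szabo, Kapoor, Pereira, Saleh, Halvorsen, Fontaine, Vance.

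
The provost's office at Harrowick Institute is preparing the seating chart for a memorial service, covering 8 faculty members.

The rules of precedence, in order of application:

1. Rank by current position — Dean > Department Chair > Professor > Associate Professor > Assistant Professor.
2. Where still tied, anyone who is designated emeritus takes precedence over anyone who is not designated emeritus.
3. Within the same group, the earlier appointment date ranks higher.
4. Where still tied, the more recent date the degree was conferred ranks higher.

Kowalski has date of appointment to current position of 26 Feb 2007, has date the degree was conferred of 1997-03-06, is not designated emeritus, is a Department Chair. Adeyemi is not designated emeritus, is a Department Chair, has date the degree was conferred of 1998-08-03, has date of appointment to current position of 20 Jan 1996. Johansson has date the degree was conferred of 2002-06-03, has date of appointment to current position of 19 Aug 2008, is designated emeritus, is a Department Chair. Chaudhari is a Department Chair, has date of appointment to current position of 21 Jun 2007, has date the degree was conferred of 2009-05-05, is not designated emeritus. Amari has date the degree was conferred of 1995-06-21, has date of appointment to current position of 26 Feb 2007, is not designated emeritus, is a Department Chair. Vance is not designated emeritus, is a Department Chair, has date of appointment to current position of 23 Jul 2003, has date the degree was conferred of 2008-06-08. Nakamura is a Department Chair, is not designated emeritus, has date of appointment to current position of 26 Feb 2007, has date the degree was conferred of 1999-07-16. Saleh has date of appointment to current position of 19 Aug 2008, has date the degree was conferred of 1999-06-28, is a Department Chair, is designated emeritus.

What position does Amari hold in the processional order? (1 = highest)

7

By current position: Johansson, Saleh, Adeyemi, Vance, Nakamura, Kowalski, Amari and Chaudhari (Department Chair).
Among Johansson, Saleh, Adeyemi, Vance, Nakamura, Kowalski, Amari and Chaudhari, designated emeritus before not designated emeritus: Johansson and Saleh (designated emeritus) before Adeyemi, Vance, Nakamura, Kowalski, Amari and Chaudhari (not designated emeritus).
Johansson and Saleh both have date of appointment to current position 19 Aug 2008, so the next rule applies.
Among Johansson and Saleh, by date the degree was conferred (later first): Johansson (2002-06-03) before Saleh (1999-06-28).
Among Adeyemi, Vance, Nakamura, Kowalski, Amari and Chaudhari, by date of appointment to current position (earlier first): Adeyemi (20 Jan 1996) before Vance (23 Jul 2003) before Nakamura, Kowalski and Amari (26 Feb 2007) before Chaudhari (21 Jun 2007).
Among Nakamura, Kowalski and Amari, by date the degree was conferred (later first): Nakamura (1999-07-16) before Kowalski (1997-03-06) before Amari (1995-06-21).
Order: Johansson, Saleh, Adeyemi, Vance, Nakamura, Kowalski, Amari, Chaudhari. So position 7.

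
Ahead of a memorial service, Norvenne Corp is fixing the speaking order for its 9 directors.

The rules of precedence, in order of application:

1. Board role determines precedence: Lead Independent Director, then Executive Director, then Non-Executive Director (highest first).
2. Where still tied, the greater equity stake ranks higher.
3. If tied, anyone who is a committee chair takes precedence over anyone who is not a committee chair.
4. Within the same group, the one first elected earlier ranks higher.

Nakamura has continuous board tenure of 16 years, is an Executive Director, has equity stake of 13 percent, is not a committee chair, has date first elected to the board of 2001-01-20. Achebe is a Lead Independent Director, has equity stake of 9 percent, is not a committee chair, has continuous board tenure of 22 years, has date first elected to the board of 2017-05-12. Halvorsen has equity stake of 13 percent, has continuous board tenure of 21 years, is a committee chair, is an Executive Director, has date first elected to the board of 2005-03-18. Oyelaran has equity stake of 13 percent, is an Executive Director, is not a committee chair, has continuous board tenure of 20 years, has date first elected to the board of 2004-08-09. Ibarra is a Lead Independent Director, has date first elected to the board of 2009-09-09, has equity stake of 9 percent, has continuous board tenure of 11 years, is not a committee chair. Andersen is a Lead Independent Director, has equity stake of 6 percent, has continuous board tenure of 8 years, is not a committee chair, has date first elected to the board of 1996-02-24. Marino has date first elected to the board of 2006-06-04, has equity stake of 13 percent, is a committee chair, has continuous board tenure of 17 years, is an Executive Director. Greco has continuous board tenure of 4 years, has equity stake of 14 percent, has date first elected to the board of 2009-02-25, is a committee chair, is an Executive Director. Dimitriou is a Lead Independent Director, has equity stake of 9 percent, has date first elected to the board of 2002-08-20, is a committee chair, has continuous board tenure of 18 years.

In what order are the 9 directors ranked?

By board role: Dimitriou, Ibarra, Achebe and Andersen (Lead Independent Director); then Greco, Halvorsen, Marino, Nakamura and Oyelaran (Executive Director).
Among Dimitriou, Ibarra, Achebe and Andersen, by equity stake (higher first): Dimitriou, Ibarra and Achebe (9 percent) before Andersen (6 percent).
Among Dimitriou, Ibarra and Achebe, a committee chair before not a committee chair: Dimitriou (a committee chair) before Ibarra and Achebe (not a committee chair).
Among Ibarra and Achebe, by date first elected to the board (earlier first): Ibarra (2009-09-09) before Achebe (2017-05-12).
Among Greco, Halvorsen, Marino, Nakamura and Oyelaran, by equity stake (higher first): Greco (14 percent) before Halvorsen, Marino, Nakamura and Oyelaran (13 percent).
Among Halvorsen, Marino, Nakamura and Oyelaran, a committee chair before not a committee chair: Halvorsen and Marino (a committee chair) before Nakamura and Oyelaran (not a committee chair).
Among Halvorsen and Marino, by date first elected to the board (earlier first): Halvorsen (2005-03-18) before Marino (2006-06-04).
Among Nakamura and Oyelaran, by date first elected to the board (earlier first): Nakamura (2001-01-20) before Oyelaran (2004-08-09).
Full order: Dimitriou, Ibarra, Achebe, Andersen, Greco, Halvorsen, Marino, Nakamura, Oyelaran.

Dimitriou, Ibarra, Achebe, Andersen, Greco, Halvorsen, Marino, Nakamura, Oyelaran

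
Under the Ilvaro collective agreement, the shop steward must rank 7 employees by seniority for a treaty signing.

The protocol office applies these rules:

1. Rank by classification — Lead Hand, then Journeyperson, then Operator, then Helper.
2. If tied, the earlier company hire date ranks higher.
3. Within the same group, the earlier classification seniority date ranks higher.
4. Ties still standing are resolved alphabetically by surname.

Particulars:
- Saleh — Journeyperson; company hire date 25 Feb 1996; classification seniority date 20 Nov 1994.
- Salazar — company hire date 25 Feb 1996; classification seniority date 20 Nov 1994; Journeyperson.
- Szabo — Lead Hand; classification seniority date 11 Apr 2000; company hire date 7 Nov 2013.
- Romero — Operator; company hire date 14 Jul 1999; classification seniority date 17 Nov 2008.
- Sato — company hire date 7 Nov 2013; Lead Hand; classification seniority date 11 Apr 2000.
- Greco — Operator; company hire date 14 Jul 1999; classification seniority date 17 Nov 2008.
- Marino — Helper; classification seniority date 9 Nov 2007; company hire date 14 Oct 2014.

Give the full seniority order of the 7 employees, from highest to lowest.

Sato, Szabo, Salazar, Saleh, Greco, Romero, Marino

By classification: Sato and Szabo (Lead Hand); then Salazar and Saleh (Journeyperson); then Greco and Romero (Operator); then Marino (Helper).
Sato and Szabo both have company hire date 7 Nov 2013, so the next rule applies.
Sato and Szabo both have classification seniority date 11 Apr 2000, so the next rule applies.
Among Sato and Szabo, alphabetically by surname: Sato before Szabo.
Salazar and Saleh both have company hire date 25 Feb 1996, so the next rule applies.
Salazar and Saleh both have classification seniority date 20 Nov 1994, so the next rule applies.
Among Salazar and Saleh, alphabetically by surname: Salazar before Saleh.
Greco and Romero both have company hire date 14 Jul 1999, so the next rule applies.
Greco and Romero both have classification seniority date 17 Nov 2008, so the next rule applies.
Among Greco and Romero, alphabetically by surname: Greco before Romero.
Full order: Sato, Szabo, Salazar, Saleh, Greco, Romero, Marino.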